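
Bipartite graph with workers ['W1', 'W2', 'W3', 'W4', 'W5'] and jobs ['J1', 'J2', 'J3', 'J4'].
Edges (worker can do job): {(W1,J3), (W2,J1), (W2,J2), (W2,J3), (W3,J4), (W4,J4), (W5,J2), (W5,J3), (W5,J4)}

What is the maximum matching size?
Maximum matching size = 4

Maximum matching: {(W1,J3), (W2,J1), (W3,J4), (W5,J2)}
Size: 4

This assigns 4 workers to 4 distinct jobs.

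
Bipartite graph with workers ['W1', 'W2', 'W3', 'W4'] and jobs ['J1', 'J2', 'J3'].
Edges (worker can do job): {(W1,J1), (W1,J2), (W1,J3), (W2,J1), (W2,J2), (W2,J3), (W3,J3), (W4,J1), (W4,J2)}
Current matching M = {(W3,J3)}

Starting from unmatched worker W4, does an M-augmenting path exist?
Yes: W4 → J2

An M-augmenting path alternates non-matching / matching edges, starting and ending at unmatched vertices.
Path: W4 → J2
(J2 is unmatched in M, so the path is augmenting.)
Flipping edges along this path would increase |M| from 1 to 2.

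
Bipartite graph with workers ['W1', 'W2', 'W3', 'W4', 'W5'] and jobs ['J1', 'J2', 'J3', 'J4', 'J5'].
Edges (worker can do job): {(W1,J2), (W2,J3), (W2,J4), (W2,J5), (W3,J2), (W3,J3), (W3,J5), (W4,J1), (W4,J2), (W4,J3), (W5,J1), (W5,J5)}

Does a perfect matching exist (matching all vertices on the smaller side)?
Yes, perfect matching exists (size 5)

Perfect matching: {(W1,J2), (W2,J4), (W3,J5), (W4,J3), (W5,J1)}
All 5 vertices on the smaller side are matched.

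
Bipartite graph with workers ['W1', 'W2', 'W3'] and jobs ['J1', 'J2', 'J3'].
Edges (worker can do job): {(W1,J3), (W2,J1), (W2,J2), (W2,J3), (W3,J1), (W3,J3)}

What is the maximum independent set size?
Maximum independent set = 3

By König's theorem:
- Min vertex cover = Max matching = 3
- Max independent set = Total vertices - Min vertex cover
- Max independent set = 6 - 3 = 3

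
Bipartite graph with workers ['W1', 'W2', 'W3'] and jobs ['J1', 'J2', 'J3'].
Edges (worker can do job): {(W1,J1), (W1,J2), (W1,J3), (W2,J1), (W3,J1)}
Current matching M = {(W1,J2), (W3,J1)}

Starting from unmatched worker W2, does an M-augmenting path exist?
No augmenting path from W2

Alternating search from W2 reaches jobs: {J1}.
Every reachable job is already matched in M, and following those matched edges back to workers exposes no further unvisited jobs.
No M-augmenting path from W2 exists.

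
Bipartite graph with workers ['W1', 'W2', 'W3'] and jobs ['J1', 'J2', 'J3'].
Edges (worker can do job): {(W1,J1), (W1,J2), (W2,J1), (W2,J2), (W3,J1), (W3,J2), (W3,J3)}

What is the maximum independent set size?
Maximum independent set = 3

By König's theorem:
- Min vertex cover = Max matching = 3
- Max independent set = Total vertices - Min vertex cover
- Max independent set = 6 - 3 = 3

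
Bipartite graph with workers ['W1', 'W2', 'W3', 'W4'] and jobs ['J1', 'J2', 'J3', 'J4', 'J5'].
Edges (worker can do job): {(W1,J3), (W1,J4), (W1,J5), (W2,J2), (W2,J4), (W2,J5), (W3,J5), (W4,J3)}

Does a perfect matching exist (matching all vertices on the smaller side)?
Yes, perfect matching exists (size 4)

Perfect matching: {(W1,J4), (W2,J2), (W3,J5), (W4,J3)}
All 4 vertices on the smaller side are matched.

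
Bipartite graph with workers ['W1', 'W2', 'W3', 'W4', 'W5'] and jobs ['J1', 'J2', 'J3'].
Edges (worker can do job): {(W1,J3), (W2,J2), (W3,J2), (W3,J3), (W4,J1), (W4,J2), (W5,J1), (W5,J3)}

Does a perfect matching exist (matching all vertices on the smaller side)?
Yes, perfect matching exists (size 3)

Perfect matching: {(W3,J3), (W4,J2), (W5,J1)}
All 3 vertices on the smaller side are matched.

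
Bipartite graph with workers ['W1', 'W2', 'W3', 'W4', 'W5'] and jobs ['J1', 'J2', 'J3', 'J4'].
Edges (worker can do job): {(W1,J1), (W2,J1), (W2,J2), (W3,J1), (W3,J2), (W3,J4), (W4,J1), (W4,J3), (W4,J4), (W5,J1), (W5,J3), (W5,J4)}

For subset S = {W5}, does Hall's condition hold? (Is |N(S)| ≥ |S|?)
Yes: |N(S)| = 3, |S| = 1

Subset S = {W5}
Neighbors N(S) = {J1, J3, J4}

|N(S)| = 3, |S| = 1
Hall's condition: |N(S)| ≥ |S| is satisfied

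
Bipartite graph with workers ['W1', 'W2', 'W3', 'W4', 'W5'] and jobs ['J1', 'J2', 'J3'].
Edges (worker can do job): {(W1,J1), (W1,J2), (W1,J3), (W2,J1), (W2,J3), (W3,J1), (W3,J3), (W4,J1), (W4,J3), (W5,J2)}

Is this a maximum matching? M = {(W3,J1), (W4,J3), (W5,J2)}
Yes, size 3 is maximum

Proposed matching has size 3.
Maximum matching size for this graph: 3.

This is a maximum matching.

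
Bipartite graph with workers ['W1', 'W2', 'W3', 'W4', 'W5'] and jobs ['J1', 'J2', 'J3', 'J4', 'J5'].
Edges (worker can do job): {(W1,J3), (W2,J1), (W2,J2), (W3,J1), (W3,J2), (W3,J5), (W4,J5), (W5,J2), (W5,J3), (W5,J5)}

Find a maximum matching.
Matching: {(W1,J3), (W2,J2), (W3,J1), (W5,J5)}

Maximum matching (size 4):
  W1 → J3
  W2 → J2
  W3 → J1
  W5 → J5

Each worker is assigned to at most one job, and each job to at most one worker.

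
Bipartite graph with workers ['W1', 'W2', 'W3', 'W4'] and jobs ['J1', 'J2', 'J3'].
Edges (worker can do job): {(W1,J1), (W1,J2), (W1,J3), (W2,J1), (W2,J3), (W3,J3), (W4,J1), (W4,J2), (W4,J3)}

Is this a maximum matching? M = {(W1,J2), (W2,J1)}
No, size 2 is not maximum

Proposed matching has size 2.
Maximum matching size for this graph: 3.

This is NOT maximum - can be improved to size 3.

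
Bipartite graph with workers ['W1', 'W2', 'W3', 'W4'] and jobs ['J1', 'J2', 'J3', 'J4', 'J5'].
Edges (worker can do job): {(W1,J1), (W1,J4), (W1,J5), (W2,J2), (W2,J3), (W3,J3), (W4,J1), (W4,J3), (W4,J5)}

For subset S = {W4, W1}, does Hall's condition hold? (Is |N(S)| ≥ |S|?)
Yes: |N(S)| = 4, |S| = 2

Subset S = {W4, W1}
Neighbors N(S) = {J1, J3, J4, J5}

|N(S)| = 4, |S| = 2
Hall's condition: |N(S)| ≥ |S| is satisfied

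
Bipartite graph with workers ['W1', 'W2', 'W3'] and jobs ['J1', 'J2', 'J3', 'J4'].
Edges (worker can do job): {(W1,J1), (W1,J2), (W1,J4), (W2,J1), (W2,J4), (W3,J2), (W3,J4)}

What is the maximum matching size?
Maximum matching size = 3

Maximum matching: {(W1,J2), (W2,J1), (W3,J4)}
Size: 3

This assigns 3 workers to 3 distinct jobs.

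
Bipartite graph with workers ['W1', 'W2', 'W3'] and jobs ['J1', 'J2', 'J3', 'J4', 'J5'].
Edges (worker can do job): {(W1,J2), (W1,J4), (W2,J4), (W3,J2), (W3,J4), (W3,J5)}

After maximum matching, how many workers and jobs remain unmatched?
Unmatched: 0 workers, 2 jobs

Maximum matching size: 3
Workers: 3 total, 3 matched, 0 unmatched
Jobs: 5 total, 3 matched, 2 unmatched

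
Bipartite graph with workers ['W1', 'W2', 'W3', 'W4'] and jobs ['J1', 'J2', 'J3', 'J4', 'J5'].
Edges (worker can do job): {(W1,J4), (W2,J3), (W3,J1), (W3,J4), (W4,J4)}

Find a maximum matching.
Matching: {(W2,J3), (W3,J1), (W4,J4)}

Maximum matching (size 3):
  W2 → J3
  W3 → J1
  W4 → J4

Each worker is assigned to at most one job, and each job to at most one worker.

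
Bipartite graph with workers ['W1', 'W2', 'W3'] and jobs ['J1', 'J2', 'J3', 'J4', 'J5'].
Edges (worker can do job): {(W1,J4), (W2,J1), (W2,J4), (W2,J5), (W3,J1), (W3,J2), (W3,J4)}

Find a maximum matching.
Matching: {(W1,J4), (W2,J5), (W3,J1)}

Maximum matching (size 3):
  W1 → J4
  W2 → J5
  W3 → J1

Each worker is assigned to at most one job, and each job to at most one worker.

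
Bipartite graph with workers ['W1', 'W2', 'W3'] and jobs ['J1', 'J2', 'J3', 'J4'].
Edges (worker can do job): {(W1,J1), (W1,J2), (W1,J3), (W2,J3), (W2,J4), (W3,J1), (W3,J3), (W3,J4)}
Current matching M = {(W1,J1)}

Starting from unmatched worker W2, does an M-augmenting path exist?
Yes: W2 → J4

An M-augmenting path alternates non-matching / matching edges, starting and ending at unmatched vertices.
Path: W2 → J4
(J4 is unmatched in M, so the path is augmenting.)
Flipping edges along this path would increase |M| from 1 to 2.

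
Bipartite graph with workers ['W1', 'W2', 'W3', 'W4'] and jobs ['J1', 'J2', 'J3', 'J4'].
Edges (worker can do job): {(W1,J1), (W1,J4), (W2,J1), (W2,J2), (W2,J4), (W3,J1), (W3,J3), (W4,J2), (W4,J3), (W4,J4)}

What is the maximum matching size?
Maximum matching size = 4

Maximum matching: {(W1,J4), (W2,J2), (W3,J1), (W4,J3)}
Size: 4

This assigns 4 workers to 4 distinct jobs.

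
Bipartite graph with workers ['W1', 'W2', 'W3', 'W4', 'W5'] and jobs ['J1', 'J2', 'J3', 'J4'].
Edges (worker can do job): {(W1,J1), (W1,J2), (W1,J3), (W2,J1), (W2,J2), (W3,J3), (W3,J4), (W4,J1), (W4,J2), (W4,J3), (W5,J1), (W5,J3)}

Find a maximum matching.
Matching: {(W1,J2), (W3,J4), (W4,J3), (W5,J1)}

Maximum matching (size 4):
  W1 → J2
  W3 → J4
  W4 → J3
  W5 → J1

Each worker is assigned to at most one job, and each job to at most one worker.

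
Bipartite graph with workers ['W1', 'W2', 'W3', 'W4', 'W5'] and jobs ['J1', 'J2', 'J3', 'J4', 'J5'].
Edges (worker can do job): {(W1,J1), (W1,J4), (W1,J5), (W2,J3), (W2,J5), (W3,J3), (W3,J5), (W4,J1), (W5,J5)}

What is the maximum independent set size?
Maximum independent set = 6

By König's theorem:
- Min vertex cover = Max matching = 4
- Max independent set = Total vertices - Min vertex cover
- Max independent set = 10 - 4 = 6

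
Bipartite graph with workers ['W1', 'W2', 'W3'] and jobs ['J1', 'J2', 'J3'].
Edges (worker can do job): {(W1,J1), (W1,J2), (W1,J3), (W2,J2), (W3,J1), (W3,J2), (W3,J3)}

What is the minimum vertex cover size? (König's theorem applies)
Minimum vertex cover size = 3

By König's theorem: in bipartite graphs,
min vertex cover = max matching = 3

Maximum matching has size 3, so minimum vertex cover also has size 3.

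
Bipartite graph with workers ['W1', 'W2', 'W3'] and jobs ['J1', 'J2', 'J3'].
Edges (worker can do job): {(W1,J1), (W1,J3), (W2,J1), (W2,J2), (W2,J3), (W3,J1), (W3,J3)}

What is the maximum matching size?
Maximum matching size = 3

Maximum matching: {(W1,J1), (W2,J2), (W3,J3)}
Size: 3

This assigns 3 workers to 3 distinct jobs.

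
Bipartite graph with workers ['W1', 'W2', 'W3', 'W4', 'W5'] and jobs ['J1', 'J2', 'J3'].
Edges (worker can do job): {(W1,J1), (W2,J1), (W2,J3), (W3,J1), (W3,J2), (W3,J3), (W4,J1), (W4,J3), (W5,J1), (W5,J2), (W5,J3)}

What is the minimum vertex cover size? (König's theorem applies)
Minimum vertex cover size = 3

By König's theorem: in bipartite graphs,
min vertex cover = max matching = 3

Maximum matching has size 3, so minimum vertex cover also has size 3.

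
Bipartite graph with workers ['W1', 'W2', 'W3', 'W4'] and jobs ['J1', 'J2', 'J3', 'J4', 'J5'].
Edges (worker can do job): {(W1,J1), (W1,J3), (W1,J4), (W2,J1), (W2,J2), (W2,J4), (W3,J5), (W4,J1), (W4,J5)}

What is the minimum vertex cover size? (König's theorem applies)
Minimum vertex cover size = 4

By König's theorem: in bipartite graphs,
min vertex cover = max matching = 4

Maximum matching has size 4, so minimum vertex cover also has size 4.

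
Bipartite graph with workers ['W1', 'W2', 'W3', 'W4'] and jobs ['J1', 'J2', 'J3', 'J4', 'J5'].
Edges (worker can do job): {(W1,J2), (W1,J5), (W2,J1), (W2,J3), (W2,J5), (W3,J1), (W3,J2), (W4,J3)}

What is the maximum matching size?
Maximum matching size = 4

Maximum matching: {(W1,J2), (W2,J5), (W3,J1), (W4,J3)}
Size: 4

This assigns 4 workers to 4 distinct jobs.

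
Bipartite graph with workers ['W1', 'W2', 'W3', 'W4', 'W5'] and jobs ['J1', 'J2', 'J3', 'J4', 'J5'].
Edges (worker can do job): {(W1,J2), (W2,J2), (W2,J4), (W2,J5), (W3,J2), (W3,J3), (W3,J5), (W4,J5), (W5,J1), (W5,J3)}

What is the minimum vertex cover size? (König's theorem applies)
Minimum vertex cover size = 5

By König's theorem: in bipartite graphs,
min vertex cover = max matching = 5

Maximum matching has size 5, so minimum vertex cover also has size 5.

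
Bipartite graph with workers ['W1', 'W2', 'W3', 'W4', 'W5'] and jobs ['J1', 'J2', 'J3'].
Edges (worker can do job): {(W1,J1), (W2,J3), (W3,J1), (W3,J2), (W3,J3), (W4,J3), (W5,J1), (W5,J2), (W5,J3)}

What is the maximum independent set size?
Maximum independent set = 5

By König's theorem:
- Min vertex cover = Max matching = 3
- Max independent set = Total vertices - Min vertex cover
- Max independent set = 8 - 3 = 5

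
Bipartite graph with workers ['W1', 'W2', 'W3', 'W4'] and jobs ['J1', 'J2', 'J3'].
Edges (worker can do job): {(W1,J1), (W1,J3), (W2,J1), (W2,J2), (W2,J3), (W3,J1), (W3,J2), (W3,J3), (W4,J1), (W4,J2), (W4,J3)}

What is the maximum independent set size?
Maximum independent set = 4

By König's theorem:
- Min vertex cover = Max matching = 3
- Max independent set = Total vertices - Min vertex cover
- Max independent set = 7 - 3 = 4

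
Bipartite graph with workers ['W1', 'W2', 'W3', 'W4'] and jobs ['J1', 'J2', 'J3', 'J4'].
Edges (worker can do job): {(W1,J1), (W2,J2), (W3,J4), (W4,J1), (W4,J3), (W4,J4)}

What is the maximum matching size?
Maximum matching size = 4

Maximum matching: {(W1,J1), (W2,J2), (W3,J4), (W4,J3)}
Size: 4

This assigns 4 workers to 4 distinct jobs.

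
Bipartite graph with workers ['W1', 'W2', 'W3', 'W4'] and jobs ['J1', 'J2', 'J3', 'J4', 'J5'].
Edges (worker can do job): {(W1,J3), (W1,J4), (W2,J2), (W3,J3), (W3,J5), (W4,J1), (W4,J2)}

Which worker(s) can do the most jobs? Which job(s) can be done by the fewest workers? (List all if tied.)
Most versatile: W1, W3, W4 (2 jobs); Least covered: J1, J4, J5 (1 workers)

Worker degrees (jobs they can do): W1:2, W2:1, W3:2, W4:2
Job degrees (workers who can do it): J1:1, J2:2, J3:2, J4:1, J5:1

Maximum worker degree is 2, achieved by: W1, W3, W4
Minimum job degree is 1, achieved by: J1, J4, J5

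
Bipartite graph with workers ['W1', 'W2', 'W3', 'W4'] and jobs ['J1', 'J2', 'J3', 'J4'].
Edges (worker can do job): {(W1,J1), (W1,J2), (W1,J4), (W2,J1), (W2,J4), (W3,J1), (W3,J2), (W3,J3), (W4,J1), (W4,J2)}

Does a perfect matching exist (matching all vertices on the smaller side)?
Yes, perfect matching exists (size 4)

Perfect matching: {(W1,J2), (W2,J4), (W3,J3), (W4,J1)}
All 4 vertices on the smaller side are matched.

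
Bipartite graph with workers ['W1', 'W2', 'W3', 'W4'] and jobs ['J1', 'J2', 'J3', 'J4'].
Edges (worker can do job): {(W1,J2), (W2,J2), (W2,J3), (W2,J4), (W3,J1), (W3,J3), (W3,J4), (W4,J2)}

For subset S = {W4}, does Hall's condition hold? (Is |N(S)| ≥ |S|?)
Yes: |N(S)| = 1, |S| = 1

Subset S = {W4}
Neighbors N(S) = {J2}

|N(S)| = 1, |S| = 1
Hall's condition: |N(S)| ≥ |S| is satisfied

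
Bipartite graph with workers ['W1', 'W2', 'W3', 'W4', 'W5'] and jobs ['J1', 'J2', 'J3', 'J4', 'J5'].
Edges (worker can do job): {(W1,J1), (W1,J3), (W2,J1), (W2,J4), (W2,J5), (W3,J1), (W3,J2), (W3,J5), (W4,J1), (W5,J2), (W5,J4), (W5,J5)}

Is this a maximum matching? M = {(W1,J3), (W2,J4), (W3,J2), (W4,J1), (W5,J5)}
Yes, size 5 is maximum

Proposed matching has size 5.
Maximum matching size for this graph: 5.

This is a maximum matching.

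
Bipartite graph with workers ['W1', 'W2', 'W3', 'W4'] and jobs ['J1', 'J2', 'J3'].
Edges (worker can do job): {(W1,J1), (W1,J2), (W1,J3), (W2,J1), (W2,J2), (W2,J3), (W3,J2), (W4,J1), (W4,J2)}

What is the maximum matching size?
Maximum matching size = 3

Maximum matching: {(W1,J3), (W2,J1), (W4,J2)}
Size: 3

This assigns 3 workers to 3 distinct jobs.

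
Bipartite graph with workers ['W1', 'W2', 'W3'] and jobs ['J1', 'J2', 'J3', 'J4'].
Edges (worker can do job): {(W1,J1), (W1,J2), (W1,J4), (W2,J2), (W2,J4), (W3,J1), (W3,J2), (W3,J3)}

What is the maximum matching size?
Maximum matching size = 3

Maximum matching: {(W1,J1), (W2,J4), (W3,J3)}
Size: 3

This assigns 3 workers to 3 distinct jobs.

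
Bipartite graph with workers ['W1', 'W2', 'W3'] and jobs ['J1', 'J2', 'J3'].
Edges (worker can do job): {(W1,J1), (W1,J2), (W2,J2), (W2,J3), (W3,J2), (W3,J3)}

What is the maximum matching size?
Maximum matching size = 3

Maximum matching: {(W1,J1), (W2,J2), (W3,J3)}
Size: 3

This assigns 3 workers to 3 distinct jobs.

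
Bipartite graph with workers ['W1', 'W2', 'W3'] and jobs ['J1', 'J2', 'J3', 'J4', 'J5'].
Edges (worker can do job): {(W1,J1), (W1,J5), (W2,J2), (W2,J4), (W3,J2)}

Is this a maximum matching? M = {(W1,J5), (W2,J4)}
No, size 2 is not maximum

Proposed matching has size 2.
Maximum matching size for this graph: 3.

This is NOT maximum - can be improved to size 3.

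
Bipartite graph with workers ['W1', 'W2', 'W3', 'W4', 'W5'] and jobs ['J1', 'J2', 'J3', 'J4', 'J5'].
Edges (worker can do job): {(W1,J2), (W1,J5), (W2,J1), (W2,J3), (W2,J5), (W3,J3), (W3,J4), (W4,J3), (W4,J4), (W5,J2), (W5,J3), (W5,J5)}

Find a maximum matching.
Matching: {(W1,J2), (W2,J1), (W3,J4), (W4,J3), (W5,J5)}

Maximum matching (size 5):
  W1 → J2
  W2 → J1
  W3 → J4
  W4 → J3
  W5 → J5

Each worker is assigned to at most one job, and each job to at most one worker.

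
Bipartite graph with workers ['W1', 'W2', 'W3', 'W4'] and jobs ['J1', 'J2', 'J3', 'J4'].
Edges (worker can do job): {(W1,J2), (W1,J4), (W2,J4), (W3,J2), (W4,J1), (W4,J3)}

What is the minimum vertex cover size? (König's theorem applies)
Minimum vertex cover size = 3

By König's theorem: in bipartite graphs,
min vertex cover = max matching = 3

Maximum matching has size 3, so minimum vertex cover also has size 3.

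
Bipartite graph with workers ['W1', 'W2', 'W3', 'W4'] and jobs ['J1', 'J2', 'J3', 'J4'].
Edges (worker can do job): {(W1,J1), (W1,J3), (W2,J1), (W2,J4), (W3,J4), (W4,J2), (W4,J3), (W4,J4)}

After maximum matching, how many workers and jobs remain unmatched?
Unmatched: 0 workers, 0 jobs

Maximum matching size: 4
Workers: 4 total, 4 matched, 0 unmatched
Jobs: 4 total, 4 matched, 0 unmatched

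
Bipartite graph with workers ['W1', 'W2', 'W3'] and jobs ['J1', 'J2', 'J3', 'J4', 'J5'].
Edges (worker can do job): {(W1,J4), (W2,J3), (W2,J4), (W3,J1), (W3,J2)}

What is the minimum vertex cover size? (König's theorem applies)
Minimum vertex cover size = 3

By König's theorem: in bipartite graphs,
min vertex cover = max matching = 3

Maximum matching has size 3, so minimum vertex cover also has size 3.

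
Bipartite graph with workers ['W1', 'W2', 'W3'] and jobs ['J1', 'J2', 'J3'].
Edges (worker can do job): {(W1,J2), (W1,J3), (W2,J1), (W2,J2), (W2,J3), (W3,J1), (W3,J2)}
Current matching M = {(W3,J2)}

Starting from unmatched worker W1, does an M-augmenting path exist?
Yes: W1 → J2 → W3 → J1

An M-augmenting path alternates non-matching / matching edges, starting and ending at unmatched vertices.
Path: W1 → J2 → W3 → J1
(J1 is unmatched in M, so the path is augmenting.)
Flipping edges along this path would increase |M| from 1 to 2.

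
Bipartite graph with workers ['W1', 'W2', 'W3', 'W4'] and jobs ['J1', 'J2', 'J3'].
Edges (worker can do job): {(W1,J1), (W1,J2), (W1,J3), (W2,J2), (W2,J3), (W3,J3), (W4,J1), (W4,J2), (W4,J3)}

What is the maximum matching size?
Maximum matching size = 3

Maximum matching: {(W1,J2), (W3,J3), (W4,J1)}
Size: 3

This assigns 3 workers to 3 distinct jobs.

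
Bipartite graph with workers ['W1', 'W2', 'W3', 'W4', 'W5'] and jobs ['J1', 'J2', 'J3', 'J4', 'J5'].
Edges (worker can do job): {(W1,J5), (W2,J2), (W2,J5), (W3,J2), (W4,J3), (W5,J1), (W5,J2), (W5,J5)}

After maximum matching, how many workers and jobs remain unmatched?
Unmatched: 1 workers, 1 jobs

Maximum matching size: 4
Workers: 5 total, 4 matched, 1 unmatched
Jobs: 5 total, 4 matched, 1 unmatched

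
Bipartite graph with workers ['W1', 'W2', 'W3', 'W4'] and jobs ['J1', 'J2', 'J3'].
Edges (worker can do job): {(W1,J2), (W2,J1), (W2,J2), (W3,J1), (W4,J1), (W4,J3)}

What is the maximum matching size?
Maximum matching size = 3

Maximum matching: {(W1,J2), (W3,J1), (W4,J3)}
Size: 3

This assigns 3 workers to 3 distinct jobs.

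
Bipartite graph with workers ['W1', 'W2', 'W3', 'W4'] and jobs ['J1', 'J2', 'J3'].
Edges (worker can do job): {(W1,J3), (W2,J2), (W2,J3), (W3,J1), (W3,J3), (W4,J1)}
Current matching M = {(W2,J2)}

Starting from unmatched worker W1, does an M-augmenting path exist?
Yes: W1 → J3

An M-augmenting path alternates non-matching / matching edges, starting and ending at unmatched vertices.
Path: W1 → J3
(J3 is unmatched in M, so the path is augmenting.)
Flipping edges along this path would increase |M| from 1 to 2.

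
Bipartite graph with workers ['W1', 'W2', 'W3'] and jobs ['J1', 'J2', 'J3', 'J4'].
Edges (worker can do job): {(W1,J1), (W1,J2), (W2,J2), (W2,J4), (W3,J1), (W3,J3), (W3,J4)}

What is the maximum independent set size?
Maximum independent set = 4

By König's theorem:
- Min vertex cover = Max matching = 3
- Max independent set = Total vertices - Min vertex cover
- Max independent set = 7 - 3 = 4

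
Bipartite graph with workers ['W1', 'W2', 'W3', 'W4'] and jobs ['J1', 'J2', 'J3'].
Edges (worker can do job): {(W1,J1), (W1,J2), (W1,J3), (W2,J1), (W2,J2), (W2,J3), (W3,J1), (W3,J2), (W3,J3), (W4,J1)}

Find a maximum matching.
Matching: {(W1,J3), (W3,J2), (W4,J1)}

Maximum matching (size 3):
  W1 → J3
  W3 → J2
  W4 → J1

Each worker is assigned to at most one job, and each job to at most one worker.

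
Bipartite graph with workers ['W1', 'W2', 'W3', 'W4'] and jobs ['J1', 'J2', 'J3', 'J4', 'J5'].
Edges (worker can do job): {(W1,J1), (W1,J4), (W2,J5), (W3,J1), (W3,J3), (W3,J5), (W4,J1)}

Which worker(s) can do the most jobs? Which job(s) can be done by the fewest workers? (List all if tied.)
Most versatile: W3 (3 jobs); Least covered: J2 (0 workers)

Worker degrees (jobs they can do): W1:2, W2:1, W3:3, W4:1
Job degrees (workers who can do it): J1:3, J2:0, J3:1, J4:1, J5:2

Maximum worker degree is 3, achieved by: W3
Minimum job degree is 0, achieved by: J2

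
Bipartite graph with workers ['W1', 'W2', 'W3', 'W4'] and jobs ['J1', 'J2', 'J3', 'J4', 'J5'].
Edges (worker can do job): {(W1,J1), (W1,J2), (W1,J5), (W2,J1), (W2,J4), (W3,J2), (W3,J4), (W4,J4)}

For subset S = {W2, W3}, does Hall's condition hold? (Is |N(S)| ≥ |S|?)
Yes: |N(S)| = 3, |S| = 2

Subset S = {W2, W3}
Neighbors N(S) = {J1, J2, J4}

|N(S)| = 3, |S| = 2
Hall's condition: |N(S)| ≥ |S| is satisfied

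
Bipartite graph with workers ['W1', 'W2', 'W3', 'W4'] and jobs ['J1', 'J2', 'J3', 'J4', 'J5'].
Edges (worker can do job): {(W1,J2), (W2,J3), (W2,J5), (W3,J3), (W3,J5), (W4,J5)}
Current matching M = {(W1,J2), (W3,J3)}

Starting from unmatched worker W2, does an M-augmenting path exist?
Yes: W2 → J3 → W3 → J5

An M-augmenting path alternates non-matching / matching edges, starting and ending at unmatched vertices.
Path: W2 → J3 → W3 → J5
(J5 is unmatched in M, so the path is augmenting.)
Flipping edges along this path would increase |M| from 2 to 3.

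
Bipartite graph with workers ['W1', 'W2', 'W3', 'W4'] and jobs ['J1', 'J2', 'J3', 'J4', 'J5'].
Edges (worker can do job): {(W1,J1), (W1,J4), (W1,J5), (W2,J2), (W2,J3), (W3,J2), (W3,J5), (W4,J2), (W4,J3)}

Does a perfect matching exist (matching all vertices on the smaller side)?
Yes, perfect matching exists (size 4)

Perfect matching: {(W1,J1), (W2,J3), (W3,J5), (W4,J2)}
All 4 vertices on the smaller side are matched.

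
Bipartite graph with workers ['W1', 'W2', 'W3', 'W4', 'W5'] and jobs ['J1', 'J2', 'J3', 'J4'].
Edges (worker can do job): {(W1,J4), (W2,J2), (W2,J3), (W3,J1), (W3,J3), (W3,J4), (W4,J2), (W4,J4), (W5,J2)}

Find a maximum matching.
Matching: {(W2,J3), (W3,J1), (W4,J4), (W5,J2)}

Maximum matching (size 4):
  W2 → J3
  W3 → J1
  W4 → J4
  W5 → J2

Each worker is assigned to at most one job, and each job to at most one worker.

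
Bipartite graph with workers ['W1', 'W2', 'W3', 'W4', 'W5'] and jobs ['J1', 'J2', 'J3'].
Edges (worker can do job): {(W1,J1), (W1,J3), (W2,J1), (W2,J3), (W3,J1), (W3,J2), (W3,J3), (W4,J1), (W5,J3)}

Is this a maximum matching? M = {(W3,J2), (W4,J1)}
No, size 2 is not maximum

Proposed matching has size 2.
Maximum matching size for this graph: 3.

This is NOT maximum - can be improved to size 3.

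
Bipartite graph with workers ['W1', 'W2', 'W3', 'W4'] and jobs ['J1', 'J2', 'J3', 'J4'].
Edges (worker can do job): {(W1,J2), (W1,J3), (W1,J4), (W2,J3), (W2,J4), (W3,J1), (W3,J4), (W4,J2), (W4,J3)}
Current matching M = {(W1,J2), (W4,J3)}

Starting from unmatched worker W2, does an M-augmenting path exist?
Yes: W2 → J4

An M-augmenting path alternates non-matching / matching edges, starting and ending at unmatched vertices.
Path: W2 → J4
(J4 is unmatched in M, so the path is augmenting.)
Flipping edges along this path would increase |M| from 2 to 3.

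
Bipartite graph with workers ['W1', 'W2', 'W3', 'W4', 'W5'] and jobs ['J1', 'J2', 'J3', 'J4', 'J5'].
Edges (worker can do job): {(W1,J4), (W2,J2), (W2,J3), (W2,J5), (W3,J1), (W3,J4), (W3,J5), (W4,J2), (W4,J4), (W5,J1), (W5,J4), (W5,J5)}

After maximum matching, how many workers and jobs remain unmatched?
Unmatched: 0 workers, 0 jobs

Maximum matching size: 5
Workers: 5 total, 5 matched, 0 unmatched
Jobs: 5 total, 5 matched, 0 unmatched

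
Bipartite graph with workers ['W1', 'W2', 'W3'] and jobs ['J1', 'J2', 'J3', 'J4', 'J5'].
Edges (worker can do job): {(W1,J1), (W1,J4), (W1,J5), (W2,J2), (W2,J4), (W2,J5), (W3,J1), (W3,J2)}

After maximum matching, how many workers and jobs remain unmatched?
Unmatched: 0 workers, 2 jobs

Maximum matching size: 3
Workers: 3 total, 3 matched, 0 unmatched
Jobs: 5 total, 3 matched, 2 unmatched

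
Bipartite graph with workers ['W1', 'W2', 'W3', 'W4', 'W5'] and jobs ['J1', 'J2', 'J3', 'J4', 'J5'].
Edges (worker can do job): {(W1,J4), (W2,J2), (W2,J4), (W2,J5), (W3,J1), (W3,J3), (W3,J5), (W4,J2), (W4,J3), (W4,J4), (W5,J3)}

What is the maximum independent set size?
Maximum independent set = 5

By König's theorem:
- Min vertex cover = Max matching = 5
- Max independent set = Total vertices - Min vertex cover
- Max independent set = 10 - 5 = 5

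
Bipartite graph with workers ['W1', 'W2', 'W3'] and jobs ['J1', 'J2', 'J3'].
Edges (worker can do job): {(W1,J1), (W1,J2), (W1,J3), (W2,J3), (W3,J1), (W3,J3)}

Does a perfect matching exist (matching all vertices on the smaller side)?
Yes, perfect matching exists (size 3)

Perfect matching: {(W1,J2), (W2,J3), (W3,J1)}
All 3 vertices on the smaller side are matched.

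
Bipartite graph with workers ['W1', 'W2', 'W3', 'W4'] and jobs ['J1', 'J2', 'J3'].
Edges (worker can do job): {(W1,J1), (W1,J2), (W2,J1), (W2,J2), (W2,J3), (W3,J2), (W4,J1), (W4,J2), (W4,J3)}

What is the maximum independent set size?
Maximum independent set = 4

By König's theorem:
- Min vertex cover = Max matching = 3
- Max independent set = Total vertices - Min vertex cover
- Max independent set = 7 - 3 = 4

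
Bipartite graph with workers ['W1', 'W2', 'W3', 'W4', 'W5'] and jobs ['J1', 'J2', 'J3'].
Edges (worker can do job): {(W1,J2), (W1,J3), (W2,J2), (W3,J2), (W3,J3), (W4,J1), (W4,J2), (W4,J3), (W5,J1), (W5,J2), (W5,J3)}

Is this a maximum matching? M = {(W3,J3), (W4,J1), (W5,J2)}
Yes, size 3 is maximum

Proposed matching has size 3.
Maximum matching size for this graph: 3.

This is a maximum matching.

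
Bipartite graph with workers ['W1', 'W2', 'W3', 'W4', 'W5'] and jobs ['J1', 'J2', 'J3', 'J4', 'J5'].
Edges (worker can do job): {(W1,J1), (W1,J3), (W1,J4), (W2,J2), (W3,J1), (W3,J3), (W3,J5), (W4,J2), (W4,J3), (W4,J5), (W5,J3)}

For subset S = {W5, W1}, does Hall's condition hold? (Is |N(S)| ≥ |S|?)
Yes: |N(S)| = 3, |S| = 2

Subset S = {W5, W1}
Neighbors N(S) = {J1, J3, J4}

|N(S)| = 3, |S| = 2
Hall's condition: |N(S)| ≥ |S| is satisfied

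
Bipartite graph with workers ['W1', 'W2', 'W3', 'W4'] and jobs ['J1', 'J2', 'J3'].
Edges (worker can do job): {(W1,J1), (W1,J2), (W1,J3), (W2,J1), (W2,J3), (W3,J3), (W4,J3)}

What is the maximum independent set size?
Maximum independent set = 4

By König's theorem:
- Min vertex cover = Max matching = 3
- Max independent set = Total vertices - Min vertex cover
- Max independent set = 7 - 3 = 4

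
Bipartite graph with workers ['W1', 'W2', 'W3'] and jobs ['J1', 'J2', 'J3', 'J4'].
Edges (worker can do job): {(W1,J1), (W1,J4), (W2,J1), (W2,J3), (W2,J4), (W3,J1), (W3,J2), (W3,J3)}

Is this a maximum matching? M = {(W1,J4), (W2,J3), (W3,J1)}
Yes, size 3 is maximum

Proposed matching has size 3.
Maximum matching size for this graph: 3.

This is a maximum matching.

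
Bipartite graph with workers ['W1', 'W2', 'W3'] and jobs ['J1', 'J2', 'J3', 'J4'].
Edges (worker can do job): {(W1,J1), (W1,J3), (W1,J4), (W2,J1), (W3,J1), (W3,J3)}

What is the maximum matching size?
Maximum matching size = 3

Maximum matching: {(W1,J4), (W2,J1), (W3,J3)}
Size: 3

This assigns 3 workers to 3 distinct jobs.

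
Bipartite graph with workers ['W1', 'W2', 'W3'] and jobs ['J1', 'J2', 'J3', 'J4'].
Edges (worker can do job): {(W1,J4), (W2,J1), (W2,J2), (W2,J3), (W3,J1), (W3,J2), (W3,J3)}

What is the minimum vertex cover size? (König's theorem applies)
Minimum vertex cover size = 3

By König's theorem: in bipartite graphs,
min vertex cover = max matching = 3

Maximum matching has size 3, so minimum vertex cover also has size 3.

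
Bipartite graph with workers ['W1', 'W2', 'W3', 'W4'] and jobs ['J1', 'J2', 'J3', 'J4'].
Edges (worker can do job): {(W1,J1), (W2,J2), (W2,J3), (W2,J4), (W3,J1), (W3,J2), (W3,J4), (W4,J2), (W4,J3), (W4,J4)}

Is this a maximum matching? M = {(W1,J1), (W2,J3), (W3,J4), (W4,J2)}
Yes, size 4 is maximum

Proposed matching has size 4.
Maximum matching size for this graph: 4.

This is a maximum matching.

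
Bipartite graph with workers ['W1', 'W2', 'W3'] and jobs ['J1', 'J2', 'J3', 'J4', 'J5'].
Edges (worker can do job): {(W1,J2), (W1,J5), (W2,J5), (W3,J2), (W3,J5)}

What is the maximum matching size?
Maximum matching size = 2

Maximum matching: {(W1,J5), (W3,J2)}
Size: 2

This assigns 2 workers to 2 distinct jobs.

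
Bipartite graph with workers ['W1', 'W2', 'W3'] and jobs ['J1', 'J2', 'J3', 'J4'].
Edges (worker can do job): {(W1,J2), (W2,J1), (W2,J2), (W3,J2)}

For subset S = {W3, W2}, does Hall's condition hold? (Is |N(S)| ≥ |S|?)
Yes: |N(S)| = 2, |S| = 2

Subset S = {W3, W2}
Neighbors N(S) = {J1, J2}

|N(S)| = 2, |S| = 2
Hall's condition: |N(S)| ≥ |S| is satisfied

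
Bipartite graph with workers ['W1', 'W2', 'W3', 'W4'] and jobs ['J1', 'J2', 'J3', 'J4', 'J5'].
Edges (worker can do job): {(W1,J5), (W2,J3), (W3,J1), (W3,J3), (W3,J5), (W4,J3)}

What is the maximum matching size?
Maximum matching size = 3

Maximum matching: {(W1,J5), (W3,J1), (W4,J3)}
Size: 3

This assigns 3 workers to 3 distinct jobs.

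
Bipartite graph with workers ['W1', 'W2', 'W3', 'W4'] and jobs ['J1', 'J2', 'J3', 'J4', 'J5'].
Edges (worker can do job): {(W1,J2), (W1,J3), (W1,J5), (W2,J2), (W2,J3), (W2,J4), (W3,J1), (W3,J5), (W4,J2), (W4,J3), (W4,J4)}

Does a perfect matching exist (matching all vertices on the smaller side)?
Yes, perfect matching exists (size 4)

Perfect matching: {(W1,J2), (W2,J3), (W3,J5), (W4,J4)}
All 4 vertices on the smaller side are matched.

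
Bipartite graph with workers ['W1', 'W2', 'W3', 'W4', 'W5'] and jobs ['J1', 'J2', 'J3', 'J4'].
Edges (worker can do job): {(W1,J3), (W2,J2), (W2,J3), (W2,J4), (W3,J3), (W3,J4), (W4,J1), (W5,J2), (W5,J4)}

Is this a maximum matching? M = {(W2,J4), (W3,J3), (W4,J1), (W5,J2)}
Yes, size 4 is maximum

Proposed matching has size 4.
Maximum matching size for this graph: 4.

This is a maximum matching.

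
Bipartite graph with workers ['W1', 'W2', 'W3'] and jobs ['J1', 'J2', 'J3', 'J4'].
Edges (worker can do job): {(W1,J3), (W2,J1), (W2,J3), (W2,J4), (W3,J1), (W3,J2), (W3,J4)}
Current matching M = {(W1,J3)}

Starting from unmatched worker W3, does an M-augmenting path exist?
Yes: W3 → J1

An M-augmenting path alternates non-matching / matching edges, starting and ending at unmatched vertices.
Path: W3 → J1
(J1 is unmatched in M, so the path is augmenting.)
Flipping edges along this path would increase |M| from 1 to 2.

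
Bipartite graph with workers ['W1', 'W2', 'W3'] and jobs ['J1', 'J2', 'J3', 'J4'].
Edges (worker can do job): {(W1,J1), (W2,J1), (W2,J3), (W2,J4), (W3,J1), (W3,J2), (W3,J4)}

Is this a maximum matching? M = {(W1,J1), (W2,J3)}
No, size 2 is not maximum

Proposed matching has size 2.
Maximum matching size for this graph: 3.

This is NOT maximum - can be improved to size 3.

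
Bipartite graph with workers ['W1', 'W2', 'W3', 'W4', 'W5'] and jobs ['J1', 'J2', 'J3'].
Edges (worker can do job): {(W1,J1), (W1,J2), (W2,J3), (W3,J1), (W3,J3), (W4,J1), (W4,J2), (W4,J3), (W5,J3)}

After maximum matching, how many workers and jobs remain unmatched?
Unmatched: 2 workers, 0 jobs

Maximum matching size: 3
Workers: 5 total, 3 matched, 2 unmatched
Jobs: 3 total, 3 matched, 0 unmatched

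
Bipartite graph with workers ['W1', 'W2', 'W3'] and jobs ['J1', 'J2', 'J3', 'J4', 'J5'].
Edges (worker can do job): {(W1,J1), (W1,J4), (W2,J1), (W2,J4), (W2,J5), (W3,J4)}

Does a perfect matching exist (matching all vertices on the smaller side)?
Yes, perfect matching exists (size 3)

Perfect matching: {(W1,J1), (W2,J5), (W3,J4)}
All 3 vertices on the smaller side are matched.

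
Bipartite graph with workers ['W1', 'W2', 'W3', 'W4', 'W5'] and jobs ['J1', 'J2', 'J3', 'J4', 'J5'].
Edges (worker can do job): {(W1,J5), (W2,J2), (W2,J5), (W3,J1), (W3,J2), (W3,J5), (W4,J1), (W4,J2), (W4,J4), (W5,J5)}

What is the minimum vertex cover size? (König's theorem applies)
Minimum vertex cover size = 4

By König's theorem: in bipartite graphs,
min vertex cover = max matching = 4

Maximum matching has size 4, so minimum vertex cover also has size 4.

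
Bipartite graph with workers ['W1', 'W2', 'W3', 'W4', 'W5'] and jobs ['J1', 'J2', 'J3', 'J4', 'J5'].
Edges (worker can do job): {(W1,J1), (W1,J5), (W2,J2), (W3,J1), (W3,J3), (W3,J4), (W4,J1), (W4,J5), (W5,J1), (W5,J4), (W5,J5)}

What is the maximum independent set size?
Maximum independent set = 5

By König's theorem:
- Min vertex cover = Max matching = 5
- Max independent set = Total vertices - Min vertex cover
- Max independent set = 10 - 5 = 5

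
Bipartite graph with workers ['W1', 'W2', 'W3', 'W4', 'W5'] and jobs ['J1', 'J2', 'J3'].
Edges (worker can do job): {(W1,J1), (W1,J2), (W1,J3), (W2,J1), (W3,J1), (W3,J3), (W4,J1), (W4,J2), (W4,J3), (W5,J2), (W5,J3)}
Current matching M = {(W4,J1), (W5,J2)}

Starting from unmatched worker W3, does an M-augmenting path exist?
Yes: W3 → J3

An M-augmenting path alternates non-matching / matching edges, starting and ending at unmatched vertices.
Path: W3 → J3
(J3 is unmatched in M, so the path is augmenting.)
Flipping edges along this path would increase |M| from 2 to 3.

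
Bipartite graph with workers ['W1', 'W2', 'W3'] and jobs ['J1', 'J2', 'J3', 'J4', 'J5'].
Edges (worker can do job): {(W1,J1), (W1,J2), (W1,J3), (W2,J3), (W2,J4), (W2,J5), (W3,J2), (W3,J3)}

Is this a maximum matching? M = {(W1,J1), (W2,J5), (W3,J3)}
Yes, size 3 is maximum

Proposed matching has size 3.
Maximum matching size for this graph: 3.

This is a maximum matching.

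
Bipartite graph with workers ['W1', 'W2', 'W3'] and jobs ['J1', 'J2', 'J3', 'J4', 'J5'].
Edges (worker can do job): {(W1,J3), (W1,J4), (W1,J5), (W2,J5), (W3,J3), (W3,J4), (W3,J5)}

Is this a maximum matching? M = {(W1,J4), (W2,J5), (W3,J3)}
Yes, size 3 is maximum

Proposed matching has size 3.
Maximum matching size for this graph: 3.

This is a maximum matching.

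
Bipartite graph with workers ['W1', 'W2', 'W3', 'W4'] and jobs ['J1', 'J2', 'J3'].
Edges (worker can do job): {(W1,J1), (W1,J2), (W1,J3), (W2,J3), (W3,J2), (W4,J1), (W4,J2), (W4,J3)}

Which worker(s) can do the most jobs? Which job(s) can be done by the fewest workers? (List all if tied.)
Most versatile: W1, W4 (3 jobs); Least covered: J1 (2 workers)

Worker degrees (jobs they can do): W1:3, W2:1, W3:1, W4:3
Job degrees (workers who can do it): J1:2, J2:3, J3:3

Maximum worker degree is 3, achieved by: W1, W4
Minimum job degree is 2, achieved by: J1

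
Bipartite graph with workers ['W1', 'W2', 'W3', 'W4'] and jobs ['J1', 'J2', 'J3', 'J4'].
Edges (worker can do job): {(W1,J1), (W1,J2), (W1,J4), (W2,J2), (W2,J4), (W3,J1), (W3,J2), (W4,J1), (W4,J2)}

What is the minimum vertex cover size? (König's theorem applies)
Minimum vertex cover size = 3

By König's theorem: in bipartite graphs,
min vertex cover = max matching = 3

Maximum matching has size 3, so minimum vertex cover also has size 3.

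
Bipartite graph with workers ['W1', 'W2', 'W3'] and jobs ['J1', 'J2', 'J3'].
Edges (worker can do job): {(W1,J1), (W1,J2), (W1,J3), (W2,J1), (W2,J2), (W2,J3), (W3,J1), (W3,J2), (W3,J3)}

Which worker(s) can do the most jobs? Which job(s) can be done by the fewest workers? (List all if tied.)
Most versatile: W1, W2, W3 (3 jobs); Least covered: J1, J2, J3 (3 workers)

Worker degrees (jobs they can do): W1:3, W2:3, W3:3
Job degrees (workers who can do it): J1:3, J2:3, J3:3

Maximum worker degree is 3, achieved by: W1, W2, W3
Minimum job degree is 3, achieved by: J1, J2, J3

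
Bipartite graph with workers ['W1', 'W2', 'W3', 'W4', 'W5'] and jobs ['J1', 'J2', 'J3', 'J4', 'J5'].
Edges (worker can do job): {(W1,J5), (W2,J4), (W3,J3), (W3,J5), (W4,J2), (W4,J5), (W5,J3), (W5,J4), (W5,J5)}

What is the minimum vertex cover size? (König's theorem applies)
Minimum vertex cover size = 4

By König's theorem: in bipartite graphs,
min vertex cover = max matching = 4

Maximum matching has size 4, so minimum vertex cover also has size 4.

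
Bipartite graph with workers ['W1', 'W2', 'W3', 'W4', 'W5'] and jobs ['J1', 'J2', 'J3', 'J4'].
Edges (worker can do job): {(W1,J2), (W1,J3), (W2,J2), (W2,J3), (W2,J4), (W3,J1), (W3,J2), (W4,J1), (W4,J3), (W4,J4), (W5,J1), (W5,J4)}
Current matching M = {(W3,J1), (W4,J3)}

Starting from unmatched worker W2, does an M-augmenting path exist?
Yes: W2 → J2

An M-augmenting path alternates non-matching / matching edges, starting and ending at unmatched vertices.
Path: W2 → J2
(J2 is unmatched in M, so the path is augmenting.)
Flipping edges along this path would increase |M| from 2 to 3.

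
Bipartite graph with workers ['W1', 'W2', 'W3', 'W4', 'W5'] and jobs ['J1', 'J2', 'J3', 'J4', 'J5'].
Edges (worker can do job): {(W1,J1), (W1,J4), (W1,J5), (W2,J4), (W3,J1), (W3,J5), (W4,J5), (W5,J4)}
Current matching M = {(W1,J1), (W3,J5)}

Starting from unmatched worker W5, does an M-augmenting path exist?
Yes: W5 → J4

An M-augmenting path alternates non-matching / matching edges, starting and ending at unmatched vertices.
Path: W5 → J4
(J4 is unmatched in M, so the path is augmenting.)
Flipping edges along this path would increase |M| from 2 to 3.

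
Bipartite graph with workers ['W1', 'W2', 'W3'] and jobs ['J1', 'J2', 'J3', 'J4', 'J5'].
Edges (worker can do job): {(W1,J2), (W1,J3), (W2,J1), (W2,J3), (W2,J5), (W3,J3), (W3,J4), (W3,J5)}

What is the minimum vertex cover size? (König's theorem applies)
Minimum vertex cover size = 3

By König's theorem: in bipartite graphs,
min vertex cover = max matching = 3

Maximum matching has size 3, so minimum vertex cover also has size 3.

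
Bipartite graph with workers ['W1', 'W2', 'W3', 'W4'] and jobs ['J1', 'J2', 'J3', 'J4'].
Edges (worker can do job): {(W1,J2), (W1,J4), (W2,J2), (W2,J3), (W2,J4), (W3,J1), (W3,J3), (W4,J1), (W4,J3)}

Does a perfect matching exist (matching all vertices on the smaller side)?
Yes, perfect matching exists (size 4)

Perfect matching: {(W1,J2), (W2,J4), (W3,J1), (W4,J3)}
All 4 vertices on the smaller side are matched.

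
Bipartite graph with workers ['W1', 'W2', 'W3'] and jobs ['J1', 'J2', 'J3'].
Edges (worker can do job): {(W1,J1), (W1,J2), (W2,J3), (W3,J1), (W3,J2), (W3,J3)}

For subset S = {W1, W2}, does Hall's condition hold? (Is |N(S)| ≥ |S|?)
Yes: |N(S)| = 3, |S| = 2

Subset S = {W1, W2}
Neighbors N(S) = {J1, J2, J3}

|N(S)| = 3, |S| = 2
Hall's condition: |N(S)| ≥ |S| is satisfied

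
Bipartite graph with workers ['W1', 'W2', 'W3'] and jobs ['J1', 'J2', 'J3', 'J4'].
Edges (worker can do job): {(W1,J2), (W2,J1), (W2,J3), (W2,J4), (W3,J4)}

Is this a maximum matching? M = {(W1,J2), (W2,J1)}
No, size 2 is not maximum

Proposed matching has size 2.
Maximum matching size for this graph: 3.

This is NOT maximum - can be improved to size 3.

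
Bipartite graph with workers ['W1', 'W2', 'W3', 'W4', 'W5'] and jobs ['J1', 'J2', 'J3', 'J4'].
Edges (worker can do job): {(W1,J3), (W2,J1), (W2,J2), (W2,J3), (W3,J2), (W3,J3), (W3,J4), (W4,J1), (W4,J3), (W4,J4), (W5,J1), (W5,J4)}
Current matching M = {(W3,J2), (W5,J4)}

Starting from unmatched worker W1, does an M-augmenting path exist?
Yes: W1 → J3

An M-augmenting path alternates non-matching / matching edges, starting and ending at unmatched vertices.
Path: W1 → J3
(J3 is unmatched in M, so the path is augmenting.)
Flipping edges along this path would increase |M| from 2 to 3.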